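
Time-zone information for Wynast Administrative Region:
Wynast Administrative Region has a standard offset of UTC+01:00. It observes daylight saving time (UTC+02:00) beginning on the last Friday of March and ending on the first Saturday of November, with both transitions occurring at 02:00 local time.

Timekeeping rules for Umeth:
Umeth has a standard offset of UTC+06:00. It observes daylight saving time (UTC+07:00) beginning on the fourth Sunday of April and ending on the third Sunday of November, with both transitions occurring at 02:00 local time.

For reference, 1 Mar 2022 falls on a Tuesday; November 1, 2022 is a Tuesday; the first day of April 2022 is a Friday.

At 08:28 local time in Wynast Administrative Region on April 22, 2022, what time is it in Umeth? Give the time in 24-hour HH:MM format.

12:28

1 March 2022 is a Tuesday, so Fridays fall on 4, 11, 18, 25; the last is March 25.
1 November 2022 is a Tuesday, so the first Saturday is November 5.
Daylight saving runs 25 March – 5 November; April 22, 2022 is inside that window, so Wynast Administrative Region is at UTC+02:00.
08:28 Wynast Administrative Region − 2h = 06:28 UTC.
1 April 2022 is a Friday, so the first Sunday is April 3 and the fourth is April 24.
1 November 2022 is a Tuesday, so the first Sunday is November 6 and the third is November 20.
At the standard offset (UTC+06:00), 06:28 UTC + 6h = 12:28 Umeth standard time.
Daylight saving runs 24 April – 20 November; the standard-time date in Umeth, April 22, 2022, is outside that window, so Umeth is on standard time at UTC+06:00.
06:28 UTC + 6h = 12:28 Umeth.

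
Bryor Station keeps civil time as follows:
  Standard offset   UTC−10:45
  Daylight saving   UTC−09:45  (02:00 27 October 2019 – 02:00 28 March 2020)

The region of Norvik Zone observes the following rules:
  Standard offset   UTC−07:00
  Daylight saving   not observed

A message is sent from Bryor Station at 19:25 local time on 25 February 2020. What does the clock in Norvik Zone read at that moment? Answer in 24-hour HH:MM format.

22:10

25 February 2020 lies within the daylight-saving period (27 October 2019 – 28 March 2020), so Bryor Station is on daylight time, UTC−09:45.
19:25 Bryor Station + 9h45m = 05:10 UTC (rolling into the next day, 26 February 2020).
Norvik Zone stays on UTC−07:00 all year.
05:10 UTC − 7h = 22:10 Norvik Zone (rolling into the previous day, 25 February 2020).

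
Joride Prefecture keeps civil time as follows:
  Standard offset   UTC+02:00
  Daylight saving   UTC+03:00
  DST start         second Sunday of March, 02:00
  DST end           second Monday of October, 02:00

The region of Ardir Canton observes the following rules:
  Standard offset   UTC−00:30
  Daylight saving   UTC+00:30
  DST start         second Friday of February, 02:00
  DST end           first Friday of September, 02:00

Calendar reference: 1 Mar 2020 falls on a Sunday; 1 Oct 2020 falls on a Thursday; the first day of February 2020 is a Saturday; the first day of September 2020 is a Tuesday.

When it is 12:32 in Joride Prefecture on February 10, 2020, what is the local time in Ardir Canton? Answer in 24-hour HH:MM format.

10:02

1 March 2020 is a Sunday, so the first Sunday is March 1 and the second is March 8.
1 October 2020 is a Thursday, so the first Monday is October 5 and the second is October 12.
February 10, 2020 does not fall between 8 March and 12 October, so daylight saving is not in effect and Joride Prefecture is at UTC+02:00.
12:32 Joride Prefecture − 2h = 10:32 UTC.
1 February 2020 is a Saturday, so the first Friday is February 7 and the second is February 14.
1 September 2020 is a Tuesday, so the first Friday is September 4.
At the standard offset (UTC−00:30), 10:32 UTC − 0h30m = 10:02 Ardir Canton standard time.
The standard-time date in Ardir Canton, February 10, 2020, does not fall between 14 February and 4 September, so daylight saving is not in effect and Ardir Canton is at UTC−00:30.
10:32 UTC − 0h30m = 10:02 Ardir Canton.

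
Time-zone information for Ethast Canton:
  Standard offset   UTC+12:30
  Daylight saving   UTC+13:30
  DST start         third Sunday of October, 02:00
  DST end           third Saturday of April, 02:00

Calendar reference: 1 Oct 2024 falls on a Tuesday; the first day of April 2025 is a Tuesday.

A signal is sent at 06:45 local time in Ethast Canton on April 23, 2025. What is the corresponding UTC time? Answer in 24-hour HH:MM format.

18:15

1 October 2024 is a Tuesday, so the first Sunday is October 6 and the third is October 20.
1 April 2025 is a Tuesday, so the first Saturday is April 5 and the third is April 19.
April 23, 2025 is outside the daylight-saving period (20 October 2024 – 19 April 2025), so Ethast Canton is on standard time, UTC+12:30.
06:45 local − 12h30m = 18:15 UTC (rolling into the previous day, 22 April 2025).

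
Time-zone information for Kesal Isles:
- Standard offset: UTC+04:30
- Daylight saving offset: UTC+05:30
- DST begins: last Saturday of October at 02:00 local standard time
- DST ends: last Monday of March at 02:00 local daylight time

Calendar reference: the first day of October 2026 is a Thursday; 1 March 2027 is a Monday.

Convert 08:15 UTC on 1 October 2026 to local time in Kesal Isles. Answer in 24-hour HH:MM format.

1 October 2026 is a Thursday, so Saturdays fall on 3, 10, 17, 24, 31; the last is October 31.
1 March 2027 is a Monday, so Mondays fall on 1, 8, 15, 22, 29; the last is March 29.
At the standard offset (UTC+04:30), 08:15 UTC + 4h30m = 12:45 Kesal Isles standard time.
The standard-time date in Kesal Isles, 1 October 2026, is outside the daylight-saving period (31 October 2026 – 29 March 2027), so Kesal Isles is on standard time, UTC+04:30.
08:15 UTC + 4h30m = 12:45 local.

12:45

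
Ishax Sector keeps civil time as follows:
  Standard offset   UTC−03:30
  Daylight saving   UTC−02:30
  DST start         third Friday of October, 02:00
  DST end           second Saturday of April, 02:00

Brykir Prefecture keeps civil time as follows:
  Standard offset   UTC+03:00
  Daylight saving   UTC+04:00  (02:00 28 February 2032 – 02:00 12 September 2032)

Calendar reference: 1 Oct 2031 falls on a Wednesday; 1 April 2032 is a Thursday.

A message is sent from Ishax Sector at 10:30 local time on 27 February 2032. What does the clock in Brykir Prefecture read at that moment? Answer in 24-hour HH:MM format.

1 October 2031 is a Wednesday, so the first Friday is October 3 and the third is October 17.
1 April 2032 is a Thursday, so the first Saturday is April 3 and the second is April 10.
27 February 2032 lies within the daylight-saving period (17 October 2031 – 10 April 2032), so Ishax Sector is on daylight time, UTC−02:30.
10:30 Ishax Sector + 2h30m = 13:00 UTC.
At the standard offset (UTC+03:00), 13:00 UTC + 3h = 16:00 Brykir Prefecture standard time.
Daylight saving runs 28 February – 12 September; the standard-time date in Brykir Prefecture, 27 February 2032, is outside that window, so Brykir Prefecture is on standard time at UTC+03:00.
13:00 UTC + 3h = 16:00 Brykir Prefecture.

16:00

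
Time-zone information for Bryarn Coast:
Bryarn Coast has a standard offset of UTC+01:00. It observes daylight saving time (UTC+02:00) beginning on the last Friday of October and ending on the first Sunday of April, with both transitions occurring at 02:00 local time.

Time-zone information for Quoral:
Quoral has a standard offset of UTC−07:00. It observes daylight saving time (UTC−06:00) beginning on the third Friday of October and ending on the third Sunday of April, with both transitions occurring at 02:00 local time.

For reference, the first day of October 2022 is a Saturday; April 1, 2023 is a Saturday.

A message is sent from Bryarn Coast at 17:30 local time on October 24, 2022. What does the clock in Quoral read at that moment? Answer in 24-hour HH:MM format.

10:30

1 October 2022 is a Saturday, so Fridays fall on 7, 14, 21, 28; the last is October 28.
1 April 2023 is a Saturday, so the first Sunday is April 2.
October 24, 2022 is outside the daylight-saving period (28 October 2022 – 2 April 2023), so Bryarn Coast is on standard time, UTC+01:00.
17:30 Bryarn Coast − 1h = 16:30 UTC.
1 October 2022 is a Saturday, so the first Friday is October 7 and the third is October 21.
1 April 2023 is a Saturday, so the first Sunday is April 2 and the third is April 16.
At the standard offset (UTC−07:00), 16:30 UTC − 7h = 09:30 Quoral standard time.
The standard-time date in Quoral, October 24, 2022, falls between 21 October 2022 and 16 April 2023, so daylight saving is in effect and Quoral is at UTC−06:00.
16:30 UTC − 6h = 10:30 Quoral.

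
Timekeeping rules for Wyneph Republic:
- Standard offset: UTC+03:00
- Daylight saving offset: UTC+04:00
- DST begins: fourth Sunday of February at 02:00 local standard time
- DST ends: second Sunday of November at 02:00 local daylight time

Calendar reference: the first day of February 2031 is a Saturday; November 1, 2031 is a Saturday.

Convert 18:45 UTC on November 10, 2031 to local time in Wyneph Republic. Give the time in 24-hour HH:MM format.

21:45

1 February 2031 is a Saturday, so the first Sunday is February 2 and the fourth is February 23.
1 November 2031 is a Saturday, so the first Sunday is November 2 and the second is November 9.
At the standard offset (UTC+03:00), 18:45 UTC + 3h = 21:45 Wyneph Republic standard time.
Daylight saving runs 23 February – 9 November; the standard-time date in Wyneph Republic, November 10, 2031, is outside that window, so Wyneph Republic is on standard time at UTC+03:00.
18:45 UTC + 3h = 21:45 local.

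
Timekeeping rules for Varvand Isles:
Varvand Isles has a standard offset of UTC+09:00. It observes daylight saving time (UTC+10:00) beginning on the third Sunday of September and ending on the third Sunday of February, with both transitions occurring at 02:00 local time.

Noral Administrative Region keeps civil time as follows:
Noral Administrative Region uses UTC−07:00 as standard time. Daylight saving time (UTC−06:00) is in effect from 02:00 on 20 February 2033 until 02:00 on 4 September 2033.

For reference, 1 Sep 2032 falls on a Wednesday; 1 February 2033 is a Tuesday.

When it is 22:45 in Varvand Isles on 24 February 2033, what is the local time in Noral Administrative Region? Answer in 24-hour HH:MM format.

1 September 2032 is a Wednesday, so the first Sunday is September 5 and the third is September 19.
1 February 2033 is a Tuesday, so the first Sunday is February 6 and the third is February 20.
24 February 2033 is outside the daylight-saving period (19 September 2032 – 20 February 2033), so Varvand Isles is on standard time, UTC+09:00.
22:45 Varvand Isles − 9h = 13:45 UTC.
At the standard offset (UTC−07:00), 13:45 UTC − 7h = 06:45 Noral Administrative Region standard time.
The standard-time date in Noral Administrative Region, 24 February 2033, lies within the daylight-saving period (20 February – 4 September), so Noral Administrative Region is on daylight time, UTC−06:00.
13:45 UTC − 6h = 07:45 Noral Administrative Region.

07:45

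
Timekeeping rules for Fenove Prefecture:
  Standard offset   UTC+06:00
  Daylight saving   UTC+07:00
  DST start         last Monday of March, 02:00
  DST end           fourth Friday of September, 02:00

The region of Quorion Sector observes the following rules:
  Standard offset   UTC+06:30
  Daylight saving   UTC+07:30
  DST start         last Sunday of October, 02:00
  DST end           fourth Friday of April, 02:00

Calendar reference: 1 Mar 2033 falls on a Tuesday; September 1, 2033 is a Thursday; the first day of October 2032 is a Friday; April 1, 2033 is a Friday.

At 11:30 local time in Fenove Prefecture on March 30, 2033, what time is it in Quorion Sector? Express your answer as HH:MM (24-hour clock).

1 March 2033 is a Tuesday, so Mondays fall on 7, 14, 21, 28; the last is March 28.
1 September 2033 is a Thursday, so the first Friday is September 2 and the fourth is September 23.
March 30, 2033 lies within the daylight-saving period (28 March – 23 September), so Fenove Prefecture is on daylight time, UTC+07:00.
11:30 Fenove Prefecture − 7h = 04:30 UTC.
1 October 2032 is a Friday, so Sundays fall on 3, 10, 17, 24, 31; the last is October 31.
1 April 2033 is a Friday, so the first Friday is April 1 and the fourth is April 22.
At the standard offset (UTC+06:30), 04:30 UTC + 6h30m = 11:00 Quorion Sector standard time.
The standard-time date in Quorion Sector, March 30, 2033, lies within the daylight-saving period (31 October 2032 – 22 April 2033), so Quorion Sector is on daylight time, UTC+07:30.
04:30 UTC + 7h30m = 12:00 Quorion Sector.

12:00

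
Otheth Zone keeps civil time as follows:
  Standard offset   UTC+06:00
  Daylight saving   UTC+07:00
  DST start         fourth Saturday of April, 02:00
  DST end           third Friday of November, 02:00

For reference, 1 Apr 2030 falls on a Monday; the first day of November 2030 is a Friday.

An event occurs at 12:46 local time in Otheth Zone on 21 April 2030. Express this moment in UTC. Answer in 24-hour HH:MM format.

1 April 2030 is a Monday, so the first Saturday is April 6 and the fourth is April 27.
1 November 2030 is a Friday, so the first Friday is November 1 and the third is November 15.
21 April 2030 is outside the daylight-saving period (27 April – 15 November), so Otheth Zone is on standard time, UTC+06:00.
12:46 local − 6h = 06:46 UTC.

06:46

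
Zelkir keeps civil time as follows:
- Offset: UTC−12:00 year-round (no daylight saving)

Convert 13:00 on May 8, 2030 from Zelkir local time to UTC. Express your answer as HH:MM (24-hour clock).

01:00

Zelkir has no daylight saving, so its offset is UTC−12:00 year-round.
13:00 local + 12h = 01:00 UTC (rolling into the next day, 9 May 2030).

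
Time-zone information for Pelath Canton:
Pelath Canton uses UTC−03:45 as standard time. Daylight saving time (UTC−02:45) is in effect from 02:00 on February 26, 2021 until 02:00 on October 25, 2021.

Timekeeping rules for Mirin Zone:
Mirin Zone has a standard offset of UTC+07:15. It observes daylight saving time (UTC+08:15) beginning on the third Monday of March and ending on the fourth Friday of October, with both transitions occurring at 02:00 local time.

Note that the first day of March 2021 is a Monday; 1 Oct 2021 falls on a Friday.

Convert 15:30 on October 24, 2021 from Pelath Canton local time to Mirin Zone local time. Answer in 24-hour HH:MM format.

October 24, 2021 lies within the daylight-saving period (26 February – 25 October), so Pelath Canton is on daylight time, UTC−02:45.
15:30 Pelath Canton + 2h45m = 18:15 UTC.
1 March 2021 is a Monday, so the first Monday is March 1 and the third is March 15.
1 October 2021 is a Friday, so the first Friday is October 1 and the fourth is October 22.
At the standard offset (UTC+07:15), 18:15 UTC + 7h15m = 01:30 Mirin Zone standard time (rolling into the next day, 25 October 2021).
Daylight saving runs 15 March – 22 October; the standard-time date in Mirin Zone, October 25, 2021, is outside that window, so Mirin Zone is on standard time at UTC+07:15.
18:15 UTC + 7h15m = 01:30 Mirin Zone (rolling into the next day, 25 October 2021).

01:30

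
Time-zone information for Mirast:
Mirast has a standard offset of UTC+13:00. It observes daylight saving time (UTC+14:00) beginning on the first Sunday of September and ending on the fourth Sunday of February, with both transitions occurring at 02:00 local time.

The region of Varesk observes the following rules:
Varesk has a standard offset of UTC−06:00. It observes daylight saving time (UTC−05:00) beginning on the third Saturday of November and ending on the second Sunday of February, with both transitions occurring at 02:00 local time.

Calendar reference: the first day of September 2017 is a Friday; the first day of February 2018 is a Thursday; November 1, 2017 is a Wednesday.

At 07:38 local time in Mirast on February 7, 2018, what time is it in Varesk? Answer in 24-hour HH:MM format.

1 September 2017 is a Friday, so the first Sunday is September 3.
1 February 2018 is a Thursday, so the first Sunday is February 4 and the fourth is February 25.
Daylight saving runs 3 September 2017 – 25 February 2018; February 7, 2018 is inside that window, so Mirast is at UTC+14:00.
07:38 Mirast − 14h = 17:38 UTC (rolling into the previous day, 6 February 2018).
1 November 2017 is a Wednesday, so the first Saturday is November 4 and the third is November 18.
1 February 2018 is a Thursday, so the first Sunday is February 4 and the second is February 11.
At the standard offset (UTC−06:00), 17:38 UTC − 6h = 11:38 Varesk standard time.
The standard-time date in Varesk, February 6, 2018, falls between 18 November 2017 and 11 February 2018, so daylight saving is in effect and Varesk is at UTC−05:00.
17:38 UTC − 5h = 12:38 Varesk.

12:38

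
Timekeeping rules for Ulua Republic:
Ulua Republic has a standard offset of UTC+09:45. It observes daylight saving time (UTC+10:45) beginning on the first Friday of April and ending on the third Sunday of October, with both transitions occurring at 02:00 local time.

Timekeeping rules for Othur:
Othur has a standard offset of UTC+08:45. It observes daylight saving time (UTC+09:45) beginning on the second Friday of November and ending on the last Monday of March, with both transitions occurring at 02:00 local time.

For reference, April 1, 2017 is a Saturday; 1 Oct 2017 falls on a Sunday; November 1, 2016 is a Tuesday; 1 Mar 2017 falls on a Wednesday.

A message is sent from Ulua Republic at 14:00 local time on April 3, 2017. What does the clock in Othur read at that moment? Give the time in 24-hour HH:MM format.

1 April 2017 is a Saturday, so the first Friday is April 7.
1 October 2017 is a Sunday, so the first Sunday is October 1 and the third is October 15.
Daylight saving runs 7 April – 15 October; April 3, 2017 is outside that window, so Ulua Republic is on standard time at UTC+09:45.
14:00 Ulua Republic − 9h45m = 04:15 UTC.
1 November 2016 is a Tuesday, so the first Friday is November 4 and the second is November 11.
1 March 2017 is a Wednesday, so Mondays fall on 6, 13, 20, 27; the last is March 27.
At the standard offset (UTC+08:45), 04:15 UTC + 8h45m = 13:00 Othur standard time.
The standard-time date in Othur, April 3, 2017, does not fall between 11 November 2016 and 27 March 2017, so daylight saving is not in effect and Othur is at UTC+08:45.
04:15 UTC + 8h45m = 13:00 Othur.

13:00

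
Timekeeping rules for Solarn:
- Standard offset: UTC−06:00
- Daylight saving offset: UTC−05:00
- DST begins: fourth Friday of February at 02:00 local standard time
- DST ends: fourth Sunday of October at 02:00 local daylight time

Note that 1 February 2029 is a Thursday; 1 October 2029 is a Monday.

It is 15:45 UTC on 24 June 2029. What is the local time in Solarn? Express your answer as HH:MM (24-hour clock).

1 February 2029 is a Thursday, so the first Friday is February 2 and the fourth is February 23.
1 October 2029 is a Monday, so the first Sunday is October 7 and the fourth is October 28.
At the standard offset (UTC−06:00), 15:45 UTC − 6h = 09:45 Solarn standard time.
Daylight saving runs 23 February – 28 October; the standard-time date in Solarn, 24 June 2029, is inside that window, so Solarn is at UTC−05:00.
15:45 UTC − 5h = 10:45 local.

10:45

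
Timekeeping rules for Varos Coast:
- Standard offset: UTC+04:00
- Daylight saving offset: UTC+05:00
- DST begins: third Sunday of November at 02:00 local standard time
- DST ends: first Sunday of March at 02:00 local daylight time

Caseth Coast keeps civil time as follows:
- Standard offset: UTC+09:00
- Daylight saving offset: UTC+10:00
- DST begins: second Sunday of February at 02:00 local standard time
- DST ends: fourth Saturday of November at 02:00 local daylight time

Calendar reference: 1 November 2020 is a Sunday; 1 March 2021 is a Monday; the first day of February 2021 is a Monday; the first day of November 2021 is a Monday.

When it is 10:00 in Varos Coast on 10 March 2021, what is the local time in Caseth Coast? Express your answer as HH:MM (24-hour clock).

16:00

1 November 2020 is a Sunday, so the first Sunday is November 1 and the third is November 15.
1 March 2021 is a Monday, so the first Sunday is March 7.
10 March 2021 does not fall between 15 November 2020 and 7 March 2021, so daylight saving is not in effect and Varos Coast is at UTC+04:00.
10:00 Varos Coast − 4h = 06:00 UTC.
1 February 2021 is a Monday, so the first Sunday is February 7 and the second is February 14.
1 November 2021 is a Monday, so the first Saturday is November 6 and the fourth is November 27.
At the standard offset (UTC+09:00), 06:00 UTC + 9h = 15:00 Caseth Coast standard time.
The standard-time date in Caseth Coast, 10 March 2021, falls between 14 February and 27 November, so daylight saving is in effect and Caseth Coast is at UTC+10:00.
06:00 UTC + 10h = 16:00 Caseth Coast.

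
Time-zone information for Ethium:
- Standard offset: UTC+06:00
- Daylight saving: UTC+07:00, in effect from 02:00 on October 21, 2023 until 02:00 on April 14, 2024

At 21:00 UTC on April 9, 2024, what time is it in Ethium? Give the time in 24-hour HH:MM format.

04:00

At the standard offset (UTC+06:00), 21:00 UTC + 6h = 03:00 Ethium standard time (rolling into the next day, 10 April 2024).
Daylight saving runs 21 October 2023 – 14 April 2024; the standard-time date in Ethium, April 10, 2024, is inside that window, so Ethium is at UTC+07:00.
21:00 UTC + 7h = 04:00 local (rolling into the next day, 10 April 2024).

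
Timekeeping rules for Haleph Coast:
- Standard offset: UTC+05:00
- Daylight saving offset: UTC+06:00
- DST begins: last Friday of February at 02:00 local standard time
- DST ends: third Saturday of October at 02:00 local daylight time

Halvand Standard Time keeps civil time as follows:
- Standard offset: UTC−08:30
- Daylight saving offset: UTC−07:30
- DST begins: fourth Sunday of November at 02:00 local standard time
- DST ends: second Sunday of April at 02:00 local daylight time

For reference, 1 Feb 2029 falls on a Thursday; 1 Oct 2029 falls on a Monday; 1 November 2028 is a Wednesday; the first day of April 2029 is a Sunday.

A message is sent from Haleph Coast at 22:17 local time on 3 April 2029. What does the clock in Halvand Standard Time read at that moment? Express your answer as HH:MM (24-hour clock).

1 February 2029 is a Thursday, so Fridays fall on 2, 9, 16, 23; the last is February 23.
1 October 2029 is a Monday, so the first Saturday is October 6 and the third is October 20.
Daylight saving runs 23 February – 20 October; 3 April 2029 is inside that window, so Haleph Coast is at UTC+06:00.
22:17 Haleph Coast − 6h = 16:17 UTC.
1 November 2028 is a Wednesday, so the first Sunday is November 5 and the fourth is November 26.
1 April 2029 is a Sunday, so the first Sunday is April 1 and the second is April 8.
At the standard offset (UTC−08:30), 16:17 UTC − 8h30m = 07:47 Halvand Standard Time standard time.
The standard-time date in Halvand Standard Time, 3 April 2029, lies within the daylight-saving period (26 November 2028 – 8 April 2029), so Halvand Standard Time is on daylight time, UTC−07:30.
16:17 UTC − 7h30m = 08:47 Halvand Standard Time.

08:47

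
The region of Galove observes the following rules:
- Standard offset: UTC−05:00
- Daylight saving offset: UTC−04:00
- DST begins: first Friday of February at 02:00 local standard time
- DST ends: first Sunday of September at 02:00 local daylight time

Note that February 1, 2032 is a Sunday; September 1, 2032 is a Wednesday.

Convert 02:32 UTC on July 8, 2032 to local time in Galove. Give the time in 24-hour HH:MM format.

1 February 2032 is a Sunday, so the first Friday is February 6.
1 September 2032 is a Wednesday, so the first Sunday is September 5.
At the standard offset (UTC−05:00), 02:32 UTC − 5h = 21:32 Galove standard time (rolling into the previous day, 7 July 2032).
Daylight saving runs 6 February – 5 September; the standard-time date in Galove, July 7, 2032, is inside that window, so Galove is at UTC−04:00.
02:32 UTC − 4h = 22:32 local (rolling into the previous day, 7 July 2032).

22:32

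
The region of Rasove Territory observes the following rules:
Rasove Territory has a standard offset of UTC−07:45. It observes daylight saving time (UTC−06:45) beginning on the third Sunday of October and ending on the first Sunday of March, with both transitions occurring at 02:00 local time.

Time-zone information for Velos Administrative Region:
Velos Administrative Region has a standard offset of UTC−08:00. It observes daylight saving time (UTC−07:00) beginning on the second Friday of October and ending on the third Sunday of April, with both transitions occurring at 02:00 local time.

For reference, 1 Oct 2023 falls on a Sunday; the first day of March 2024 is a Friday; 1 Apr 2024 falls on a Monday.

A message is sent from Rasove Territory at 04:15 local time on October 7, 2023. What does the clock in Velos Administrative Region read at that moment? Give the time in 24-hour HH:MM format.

1 October 2023 is a Sunday, so the first Sunday is October 1 and the third is October 15.
1 March 2024 is a Friday, so the first Sunday is March 3.
Daylight saving runs 15 October 2023 – 3 March 2024; October 7, 2023 is outside that window, so Rasove Territory is on standard time at UTC−07:45.
04:15 Rasove Territory + 7h45m = 12:00 UTC.
1 October 2023 is a Sunday, so the first Friday is October 6 and the second is October 13.
1 April 2024 is a Monday, so the first Sunday is April 7 and the third is April 21.
At the standard offset (UTC−08:00), 12:00 UTC − 8h = 04:00 Velos Administrative Region standard time.
The standard-time date in Velos Administrative Region, October 7, 2023, does not fall between 13 October 2023 and 21 April 2024, so daylight saving is not in effect and Velos Administrative Region is at UTC−08:00.
12:00 UTC − 8h = 04:00 Velos Administrative Region.

04:00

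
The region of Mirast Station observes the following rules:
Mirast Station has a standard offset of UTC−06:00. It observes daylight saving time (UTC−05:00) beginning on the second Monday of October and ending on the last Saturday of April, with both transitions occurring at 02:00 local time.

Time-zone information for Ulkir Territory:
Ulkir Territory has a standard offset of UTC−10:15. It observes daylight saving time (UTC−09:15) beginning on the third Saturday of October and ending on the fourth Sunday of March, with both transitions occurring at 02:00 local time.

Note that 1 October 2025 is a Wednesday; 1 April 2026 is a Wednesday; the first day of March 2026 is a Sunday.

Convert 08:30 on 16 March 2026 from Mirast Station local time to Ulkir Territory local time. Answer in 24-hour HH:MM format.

1 October 2025 is a Wednesday, so the first Monday is October 6 and the second is October 13.
1 April 2026 is a Wednesday, so Saturdays fall on 4, 11, 18, 25; the last is April 25.
16 March 2026 lies within the daylight-saving period (13 October 2025 – 25 April 2026), so Mirast Station is on daylight time, UTC−05:00.
08:30 Mirast Station + 5h = 13:30 UTC.
1 October 2025 is a Wednesday, so the first Saturday is October 4 and the third is October 18.
1 March 2026 is a Sunday, so the first Sunday is March 1 and the fourth is March 22.
At the standard offset (UTC−10:15), 13:30 UTC − 10h15m = 03:15 Ulkir Territory standard time.
Daylight saving runs 18 October 2025 – 22 March 2026; the standard-time date in Ulkir Territory, 16 March 2026, is inside that window, so Ulkir Territory is at UTC−09:15.
13:30 UTC − 9h15m = 04:15 Ulkir Territory.

04:15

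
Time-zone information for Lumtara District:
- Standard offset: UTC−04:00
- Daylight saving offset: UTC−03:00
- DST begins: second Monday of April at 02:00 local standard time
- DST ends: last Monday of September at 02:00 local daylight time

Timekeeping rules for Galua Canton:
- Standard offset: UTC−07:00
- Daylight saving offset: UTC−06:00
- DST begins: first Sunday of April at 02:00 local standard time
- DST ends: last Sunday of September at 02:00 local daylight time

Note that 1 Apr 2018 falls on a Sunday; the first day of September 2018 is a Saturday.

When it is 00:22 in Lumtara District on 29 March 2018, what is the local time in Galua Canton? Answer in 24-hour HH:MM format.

1 April 2018 is a Sunday, so the first Monday is April 2 and the second is April 9.
1 September 2018 is a Saturday, so Mondays fall on 3, 10, 17, 24; the last is September 24.
29 March 2018 does not fall between 9 April and 24 September, so daylight saving is not in effect and Lumtara District is at UTC−04:00.
00:22 Lumtara District + 4h = 04:22 UTC.
1 April 2018 is a Sunday, so the first Sunday is April 1.
1 September 2018 is a Saturday, so Sundays fall on 2, 9, 16, 23, 30; the last is September 30.
At the standard offset (UTC−07:00), 04:22 UTC − 7h = 21:22 Galua Canton standard time (rolling into the previous day, 28 March 2018).
The standard-time date in Galua Canton, 28 March 2018, does not fall between 1 April and 30 September, so daylight saving is not in effect and Galua Canton is at UTC−07:00.
04:22 UTC − 7h = 21:22 Galua Canton (rolling into the previous day, 28 March 2018).

21:22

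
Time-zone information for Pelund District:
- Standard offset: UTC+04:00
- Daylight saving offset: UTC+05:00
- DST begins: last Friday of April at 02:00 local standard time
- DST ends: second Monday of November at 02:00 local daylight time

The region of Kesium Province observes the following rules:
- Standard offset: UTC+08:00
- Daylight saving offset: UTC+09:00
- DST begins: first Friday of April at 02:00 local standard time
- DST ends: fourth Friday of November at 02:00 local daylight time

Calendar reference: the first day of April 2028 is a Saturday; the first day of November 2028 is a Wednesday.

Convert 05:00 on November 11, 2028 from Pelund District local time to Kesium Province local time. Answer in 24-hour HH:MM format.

09:00

1 April 2028 is a Saturday, so Fridays fall on 7, 14, 21, 28; the last is April 28.
1 November 2028 is a Wednesday, so the first Monday is November 6 and the second is November 13.
November 11, 2028 falls between 28 April and 13 November, so daylight saving is in effect and Pelund District is at UTC+05:00.
05:00 Pelund District − 5h = 00:00 UTC.
1 April 2028 is a Saturday, so the first Friday is April 7.
1 November 2028 is a Wednesday, so the first Friday is November 3 and the fourth is November 24.
At the standard offset (UTC+08:00), 00:00 UTC + 8h = 08:00 Kesium Province standard time.
Daylight saving runs 7 April – 24 November; the standard-time date in Kesium Province, November 11, 2028, is inside that window, so Kesium Province is at UTC+09:00.
00:00 UTC + 9h = 09:00 Kesium Province.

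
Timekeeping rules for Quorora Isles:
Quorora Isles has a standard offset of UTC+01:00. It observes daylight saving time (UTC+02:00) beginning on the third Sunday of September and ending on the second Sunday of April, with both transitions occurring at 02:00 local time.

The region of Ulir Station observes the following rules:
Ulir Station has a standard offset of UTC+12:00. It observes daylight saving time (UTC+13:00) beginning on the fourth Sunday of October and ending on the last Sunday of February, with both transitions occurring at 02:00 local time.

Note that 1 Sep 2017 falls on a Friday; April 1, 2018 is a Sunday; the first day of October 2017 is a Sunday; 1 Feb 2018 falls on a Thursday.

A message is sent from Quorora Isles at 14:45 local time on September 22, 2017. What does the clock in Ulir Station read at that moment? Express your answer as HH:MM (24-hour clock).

00:45

1 September 2017 is a Friday, so the first Sunday is September 3 and the third is September 17.
1 April 2018 is a Sunday, so the first Sunday is April 1 and the second is April 8.
September 22, 2017 lies within the daylight-saving period (17 September 2017 – 8 April 2018), so Quorora Isles is on daylight time, UTC+02:00.
14:45 Quorora Isles − 2h = 12:45 UTC.
1 October 2017 is a Sunday, so the first Sunday is October 1 and the fourth is October 22.
1 February 2018 is a Thursday, so Sundays fall on 4, 11, 18, 25; the last is February 25.
At the standard offset (UTC+12:00), 12:45 UTC + 12h = 00:45 Ulir Station standard time (rolling into the next day, 23 September 2017).
The standard-time date in Ulir Station, September 23, 2017, is outside the daylight-saving period (22 October 2017 – 25 February 2018), so Ulir Station is on standard time, UTC+12:00.
12:45 UTC + 12h = 00:45 Ulir Station (rolling into the next day, 23 September 2017).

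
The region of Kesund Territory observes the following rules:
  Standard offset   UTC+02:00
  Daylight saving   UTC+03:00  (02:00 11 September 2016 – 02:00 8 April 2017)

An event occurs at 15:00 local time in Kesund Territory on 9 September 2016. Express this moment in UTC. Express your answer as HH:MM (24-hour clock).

13:00

9 September 2016 is outside the daylight-saving period (11 September 2016 – 8 April 2017), so Kesund Territory is on standard time, UTC+02:00.
15:00 local − 2h = 13:00 UTC.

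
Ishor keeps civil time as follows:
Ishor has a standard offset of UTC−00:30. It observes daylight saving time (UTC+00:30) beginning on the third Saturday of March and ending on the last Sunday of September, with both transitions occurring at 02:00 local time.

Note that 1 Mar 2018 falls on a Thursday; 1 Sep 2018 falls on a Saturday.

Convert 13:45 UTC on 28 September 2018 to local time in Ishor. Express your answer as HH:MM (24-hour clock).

14:15

1 March 2018 is a Thursday, so the first Saturday is March 3 and the third is March 17.
1 September 2018 is a Saturday, so Sundays fall on 2, 9, 16, 23, 30; the last is September 30.
At the standard offset (UTC−00:30), 13:45 UTC − 0h30m = 13:15 Ishor standard time.
Daylight saving runs 17 March – 30 September; the standard-time date in Ishor, 28 September 2018, is inside that window, so Ishor is at UTC+00:30.
13:45 UTC + 0h30m = 14:15 local.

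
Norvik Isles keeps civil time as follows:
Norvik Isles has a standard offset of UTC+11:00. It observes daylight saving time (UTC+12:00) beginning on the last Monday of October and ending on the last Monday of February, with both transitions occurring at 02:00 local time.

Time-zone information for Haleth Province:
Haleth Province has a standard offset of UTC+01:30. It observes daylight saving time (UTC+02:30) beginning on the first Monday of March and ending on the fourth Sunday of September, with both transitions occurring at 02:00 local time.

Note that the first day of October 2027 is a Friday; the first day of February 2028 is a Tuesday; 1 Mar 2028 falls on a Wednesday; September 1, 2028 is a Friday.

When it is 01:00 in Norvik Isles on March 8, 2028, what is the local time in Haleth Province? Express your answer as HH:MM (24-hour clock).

1 October 2027 is a Friday, so Mondays fall on 4, 11, 18, 25; the last is October 25.
1 February 2028 is a Tuesday, so Mondays fall on 7, 14, 21, 28; the last is February 28.
Daylight saving runs 25 October 2027 – 28 February 2028; March 8, 2028 is outside that window, so Norvik Isles is on standard time at UTC+11:00.
01:00 Norvik Isles − 11h = 14:00 UTC (rolling into the previous day, 7 March 2028).
1 March 2028 is a Wednesday, so the first Monday is March 6.
1 September 2028 is a Friday, so the first Sunday is September 3 and the fourth is September 24.
At the standard offset (UTC+01:30), 14:00 UTC + 1h30m = 15:30 Haleth Province standard time.
The standard-time date in Haleth Province, March 7, 2028, falls between 6 March and 24 September, so daylight saving is in effect and Haleth Province is at UTC+02:30.
14:00 UTC + 2h30m = 16:30 Haleth Province.

16:30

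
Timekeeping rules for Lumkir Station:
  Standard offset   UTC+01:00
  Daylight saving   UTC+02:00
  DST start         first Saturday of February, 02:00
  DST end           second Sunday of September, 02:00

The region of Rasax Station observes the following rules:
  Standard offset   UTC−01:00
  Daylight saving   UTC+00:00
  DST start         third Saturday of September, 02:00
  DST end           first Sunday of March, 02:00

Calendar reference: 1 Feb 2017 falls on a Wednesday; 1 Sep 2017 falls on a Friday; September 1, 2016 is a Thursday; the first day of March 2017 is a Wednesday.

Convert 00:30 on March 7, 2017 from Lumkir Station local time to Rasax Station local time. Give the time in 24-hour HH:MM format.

21:30

1 February 2017 is a Wednesday, so the first Saturday is February 4.
1 September 2017 is a Friday, so the first Sunday is September 3 and the second is September 10.
March 7, 2017 falls between 4 February and 10 September, so daylight saving is in effect and Lumkir Station is at UTC+02:00.
00:30 Lumkir Station − 2h = 22:30 UTC (rolling into the previous day, 6 March 2017).
1 September 2016 is a Thursday, so the first Saturday is September 3 and the third is September 17.
1 March 2017 is a Wednesday, so the first Sunday is March 5.
At the standard offset (UTC−01:00), 22:30 UTC − 1h = 21:30 Rasax Station standard time.
The standard-time date in Rasax Station, March 6, 2017, does not fall between 17 September 2016 and 5 March 2017, so daylight saving is not in effect and Rasax Station is at UTC−01:00.
22:30 UTC − 1h = 21:30 Rasax Station.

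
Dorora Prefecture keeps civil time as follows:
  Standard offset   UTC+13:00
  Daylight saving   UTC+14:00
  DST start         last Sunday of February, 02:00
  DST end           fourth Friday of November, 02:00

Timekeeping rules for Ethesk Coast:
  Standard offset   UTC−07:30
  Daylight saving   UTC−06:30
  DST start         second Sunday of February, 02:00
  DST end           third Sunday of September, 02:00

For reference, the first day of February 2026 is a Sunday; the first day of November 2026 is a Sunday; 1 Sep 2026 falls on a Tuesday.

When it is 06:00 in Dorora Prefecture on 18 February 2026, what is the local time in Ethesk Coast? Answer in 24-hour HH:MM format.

1 February 2026 is a Sunday, so Sundays fall on 1, 8, 15, 22; the last is February 22.
1 November 2026 is a Sunday, so the first Friday is November 6 and the fourth is November 27.
18 February 2026 is outside the daylight-saving period (22 February – 27 November), so Dorora Prefecture is on standard time, UTC+13:00.
06:00 Dorora Prefecture − 13h = 17:00 UTC (rolling into the previous day, 17 February 2026).
1 February 2026 is a Sunday, so the first Sunday is February 1 and the second is February 8.
1 September 2026 is a Tuesday, so the first Sunday is September 6 and the third is September 20.
At the standard offset (UTC−07:30), 17:00 UTC − 7h30m = 09:30 Ethesk Coast standard time.
The standard-time date in Ethesk Coast, 17 February 2026, lies within the daylight-saving period (8 February – 20 September), so Ethesk Coast is on daylight time, UTC−06:30.
17:00 UTC − 6h30m = 10:30 Ethesk Coast.

10:30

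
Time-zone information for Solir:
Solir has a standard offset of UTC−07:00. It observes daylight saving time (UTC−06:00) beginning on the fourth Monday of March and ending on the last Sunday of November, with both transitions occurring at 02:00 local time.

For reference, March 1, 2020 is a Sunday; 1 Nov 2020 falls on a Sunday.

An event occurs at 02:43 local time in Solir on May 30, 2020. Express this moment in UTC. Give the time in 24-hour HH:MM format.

1 March 2020 is a Sunday, so the first Monday is March 2 and the fourth is March 23.
1 November 2020 is a Sunday, so Sundays fall on 1, 8, 15, 22, 29; the last is November 29.
May 30, 2020 lies within the daylight-saving period (23 March – 29 November), so Solir is on daylight time, UTC−06:00.
02:43 local + 6h = 08:43 UTC.

08:43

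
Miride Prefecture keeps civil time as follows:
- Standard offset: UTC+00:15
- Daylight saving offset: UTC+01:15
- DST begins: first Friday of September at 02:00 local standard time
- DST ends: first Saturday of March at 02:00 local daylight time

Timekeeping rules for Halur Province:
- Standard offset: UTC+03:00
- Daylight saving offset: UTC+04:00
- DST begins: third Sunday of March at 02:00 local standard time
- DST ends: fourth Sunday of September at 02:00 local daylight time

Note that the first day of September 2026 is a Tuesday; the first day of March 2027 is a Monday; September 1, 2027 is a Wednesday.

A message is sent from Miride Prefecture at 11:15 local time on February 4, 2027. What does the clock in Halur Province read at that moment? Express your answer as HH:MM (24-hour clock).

1 September 2026 is a Tuesday, so the first Friday is September 4.
1 March 2027 is a Monday, so the first Saturday is March 6.
Daylight saving runs 4 September 2026 – 6 March 2027; February 4, 2027 is inside that window, so Miride Prefecture is at UTC+01:15.
11:15 Miride Prefecture − 1h15m = 10:00 UTC.
1 March 2027 is a Monday, so the first Sunday is March 7 and the third is March 21.
1 September 2027 is a Wednesday, so the first Sunday is September 5 and the fourth is September 26.
At the standard offset (UTC+03:00), 10:00 UTC + 3h = 13:00 Halur Province standard time.
The standard-time date in Halur Province, February 4, 2027, is outside the daylight-saving period (21 March – 26 September), so Halur Province is on standard time, UTC+03:00.
10:00 UTC + 3h = 13:00 Halur Province.

13:00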